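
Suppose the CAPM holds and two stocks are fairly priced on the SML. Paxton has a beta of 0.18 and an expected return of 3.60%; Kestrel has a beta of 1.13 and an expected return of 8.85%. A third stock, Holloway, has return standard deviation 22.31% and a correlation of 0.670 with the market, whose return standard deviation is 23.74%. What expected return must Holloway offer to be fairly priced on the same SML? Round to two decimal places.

6.08%

MRP = (8.85% − 3.60%) / (1.13 − 0.18) = 5.5263%
R_f = 3.60% − 0.18 × 5.5263% = 2.6053%
β_Holloway = ρ·σ_i/σ_m = 0.670 × 22.31 / 23.74 = 0.6296
E(R_Holloway) = R_f + β × MRP = 2.6053% + 0.6296 × 5.5263% = 6.08%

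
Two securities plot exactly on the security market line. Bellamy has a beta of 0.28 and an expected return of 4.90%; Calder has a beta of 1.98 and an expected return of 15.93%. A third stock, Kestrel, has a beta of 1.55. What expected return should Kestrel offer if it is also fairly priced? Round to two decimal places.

13.14%

MRP (SML slope) = (15.93% − 4.90%) / (1.98 − 0.28) = 11.03% / 1.70 = 6.4882%
R_f (intercept) = 4.90% − 0.28 × 6.4882% = 3.0833%
E(R_Kestrel) = R_f + β × MRP = 3.0833% + 1.55 × 6.4882% = 13.14%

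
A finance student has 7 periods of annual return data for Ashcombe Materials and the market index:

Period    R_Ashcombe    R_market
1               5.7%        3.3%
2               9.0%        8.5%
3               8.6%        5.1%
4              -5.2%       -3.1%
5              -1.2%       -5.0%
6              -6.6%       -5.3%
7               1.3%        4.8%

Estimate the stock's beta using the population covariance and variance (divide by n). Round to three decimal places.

1.020

Mean R_i = (5.7 + 9.0 + 8.6 − 5.2 − 1.2 − 6.6 + 1.3) / 7 = 1.6571%
Mean R_m = (3.3 + 8.5 + 5.1 − 3.1 − 5.0 − 5.3 + 4.8) / 7 = 1.1857%
Σ(R_i − R̄_i)(R_m − R̄_m) = 188.7557  ⇒  Cov = 188.7557 / 7 = 26.9651
Σ(R_m − R̄_m)² = 185.0486  ⇒  Var(R_m) = 185.0486 / 7 = 26.4355
β = Cov / Var(R_m) = 26.9651 / 26.4355 = 1.0200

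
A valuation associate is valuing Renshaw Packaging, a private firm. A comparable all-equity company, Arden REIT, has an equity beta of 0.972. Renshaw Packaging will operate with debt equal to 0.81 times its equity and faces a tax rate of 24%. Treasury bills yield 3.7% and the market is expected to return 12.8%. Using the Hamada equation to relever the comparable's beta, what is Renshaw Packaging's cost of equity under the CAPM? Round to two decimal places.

β_L = β_U × [1 + (1 − t)(D/E)] = 0.972 × [1 + (1 − 0.24) × 0.81]
    = 0.972 × [1 + 0.76 × 0.81] = 0.972 × 1.6156 = 1.5704
MRP = 12.8% − 3.7% = 9.10%
E(R) = R_f + β_L × MRP = 3.7% + 1.5704 × 9.1% = 17.99%

17.99%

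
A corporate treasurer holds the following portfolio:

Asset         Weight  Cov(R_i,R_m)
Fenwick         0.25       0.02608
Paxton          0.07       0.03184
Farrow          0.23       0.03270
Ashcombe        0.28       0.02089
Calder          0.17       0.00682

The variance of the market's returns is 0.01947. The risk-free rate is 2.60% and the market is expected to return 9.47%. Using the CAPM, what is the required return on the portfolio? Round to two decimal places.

β_Fenwick = 0.02608 / 0.01947 = 1.3395
β_Paxton = 0.03184 / 0.01947 = 1.6353
β_Farrow = 0.03270 / 0.01947 = 1.6795
β_Ashcombe = 0.02089 / 0.01947 = 1.0729
β_Calder = 0.00682 / 0.01947 = 0.3503
β_P = Σ w_i β_i = 0.25×1.3395 + 0.07×1.6353 + 0.23×1.6795 + 0.28×1.0729 + 0.17×0.3503 = 1.1956
MRP = 9.47% − 2.60% = 6.87%
E(R_P) = R_f + β_P × MRP = 2.60% + 1.1956 × 6.87% = 10.81%

10.81%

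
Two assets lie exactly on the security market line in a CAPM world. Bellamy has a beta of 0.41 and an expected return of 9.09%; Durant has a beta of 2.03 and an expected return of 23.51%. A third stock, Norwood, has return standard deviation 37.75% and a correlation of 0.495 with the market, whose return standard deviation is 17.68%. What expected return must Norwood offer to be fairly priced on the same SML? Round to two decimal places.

MRP = (23.51% − 9.09%) / (2.03 − 0.41) = 8.9012%
R_f = 9.09% − 0.41 × 8.9012% = 5.4405%
β_Norwood = ρ·σ_i/σ_m = 0.495 × 37.75 / 17.68 = 1.0569
E(R_Norwood) = R_f + β × MRP = 5.4405% + 1.0569 × 8.9012% = 14.85%

14.85%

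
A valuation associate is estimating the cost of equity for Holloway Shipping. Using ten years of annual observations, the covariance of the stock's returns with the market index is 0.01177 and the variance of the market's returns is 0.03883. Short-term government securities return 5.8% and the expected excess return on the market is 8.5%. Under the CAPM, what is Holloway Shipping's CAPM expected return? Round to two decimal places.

β = Cov(R_i, R_m) / Var(R_m) = 0.01177 / 0.03883 = 0.3031
E(R) = R_f + β × MRP = 5.8% + 0.3031 × 8.5% = 8.38%

8.38%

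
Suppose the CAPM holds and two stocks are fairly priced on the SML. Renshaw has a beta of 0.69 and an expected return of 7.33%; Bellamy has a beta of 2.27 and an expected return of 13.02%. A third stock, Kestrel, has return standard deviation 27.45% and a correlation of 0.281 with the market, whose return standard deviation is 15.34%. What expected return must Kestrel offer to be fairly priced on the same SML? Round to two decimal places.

MRP = (13.02% − 7.33%) / (2.27 − 0.69) = 3.6013%
R_f = 7.33% − 0.69 × 3.6013% = 4.8451%
β_Kestrel = ρ·σ_i/σ_m = 0.281 × 27.45 / 15.34 = 0.5028
E(R_Kestrel) = R_f + β × MRP = 4.8451% + 0.5028 × 3.6013% = 6.66%

6.66%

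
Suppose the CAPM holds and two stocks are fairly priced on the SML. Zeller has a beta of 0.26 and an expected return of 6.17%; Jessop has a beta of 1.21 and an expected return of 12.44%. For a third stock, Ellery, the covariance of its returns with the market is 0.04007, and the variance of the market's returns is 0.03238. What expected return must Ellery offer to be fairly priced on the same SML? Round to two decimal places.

12.62%

MRP = (12.44% − 6.17%) / (1.21 − 0.26) = 6.6000%
R_f = 6.17% − 0.26 × 6.6000% = 4.4540%
β_Ellery = Cov / Var(R_m) = 0.04007 / 0.03238 = 1.2375
E(R_Ellery) = R_f + β × MRP = 4.4540% + 1.2375 × 6.6000% = 12.62%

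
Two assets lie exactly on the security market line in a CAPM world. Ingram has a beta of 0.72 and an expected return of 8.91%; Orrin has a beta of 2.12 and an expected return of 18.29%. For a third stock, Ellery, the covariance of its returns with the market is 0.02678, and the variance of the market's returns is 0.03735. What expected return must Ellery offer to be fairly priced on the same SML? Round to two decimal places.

8.89%

MRP = (18.29% − 8.91%) / (2.12 − 0.72) = 6.7000%
R_f = 8.91% − 0.72 × 6.7000% = 4.0860%
β_Ellery = Cov / Var(R_m) = 0.02678 / 0.03735 = 0.7170
E(R_Ellery) = R_f + β × MRP = 4.0860% + 0.7170 × 6.7000% = 8.89%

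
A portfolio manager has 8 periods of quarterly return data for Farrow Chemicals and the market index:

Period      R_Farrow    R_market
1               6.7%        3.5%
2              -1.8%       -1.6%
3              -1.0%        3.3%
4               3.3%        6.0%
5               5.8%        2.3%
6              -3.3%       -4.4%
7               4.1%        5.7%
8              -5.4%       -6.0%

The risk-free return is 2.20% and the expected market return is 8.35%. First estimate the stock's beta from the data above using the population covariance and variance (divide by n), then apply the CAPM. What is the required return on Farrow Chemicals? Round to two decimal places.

Mean R_i = (6.7 − 1.8 − 1.0 + 3.3 + 5.8 − 3.3 + 4.1 − 5.4) / 8 = 1.0500%
Mean R_m = (3.5 − 1.6 + 3.3 + 6.0 + 2.3 − 4.4 + 5.7 − 6.0) / 8 = 1.1000%
Σ(R_i − R̄_i)(R_m − R̄_m) = 117.2200  ⇒  Cov = 117.2200 / 8 = 14.6525
Σ(R_m − R̄_m)² = 145.1600  ⇒  Var(R_m) = 145.1600 / 8 = 18.1450
β = Cov / Var(R_m) = 14.6525 / 18.1450 = 0.8075
MRP = 8.35% − 2.20% = 6.15%
E(R) = R_f + β × MRP = 2.20% + 0.8075 × 6.15% = 7.17%

7.17%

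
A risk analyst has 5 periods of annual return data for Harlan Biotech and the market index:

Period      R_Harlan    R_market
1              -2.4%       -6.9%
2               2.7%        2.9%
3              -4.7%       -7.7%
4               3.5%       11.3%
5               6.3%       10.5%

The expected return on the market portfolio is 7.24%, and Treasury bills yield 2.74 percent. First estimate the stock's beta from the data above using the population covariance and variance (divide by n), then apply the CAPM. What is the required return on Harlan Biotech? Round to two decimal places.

Mean R_i = (-2.4 + 2.7 − 4.7 + 3.5 + 6.3) / 5 = 1.0800%
Mean R_m = (-6.9 + 2.9 − 7.7 + 11.3 + 10.5) / 5 = 2.0200%
Σ(R_i − R̄_i)(R_m − R̄_m) = 155.3720  ⇒  Cov = 155.3720 / 5 = 31.0744
Σ(R_m − R̄_m)² = 332.8480  ⇒  Var(R_m) = 332.8480 / 5 = 66.5696
β = Cov / Var(R_m) = 31.0744 / 66.5696 = 0.4668
MRP = 7.24% − 2.74% = 4.50%
E(R) = R_f + β × MRP = 2.74% + 0.4668 × 4.50% = 4.84%

4.84%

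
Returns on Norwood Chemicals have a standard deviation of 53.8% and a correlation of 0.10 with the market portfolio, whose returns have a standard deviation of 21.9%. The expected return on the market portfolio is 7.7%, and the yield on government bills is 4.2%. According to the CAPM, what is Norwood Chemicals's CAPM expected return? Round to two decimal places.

5.06%

β = ρ × σ_i / σ_m = 0.10 × 53.8% / 21.9% = 0.2457
MRP = 7.7% − 4.2% = 3.50%
E(R) = 4.2% + 0.2457 × 3.5% = 5.06%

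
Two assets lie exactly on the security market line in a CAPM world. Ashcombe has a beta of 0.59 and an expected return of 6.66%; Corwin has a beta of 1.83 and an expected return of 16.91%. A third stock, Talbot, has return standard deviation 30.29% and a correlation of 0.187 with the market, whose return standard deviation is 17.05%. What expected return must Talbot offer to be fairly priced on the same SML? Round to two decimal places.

MRP = (16.91% − 6.66%) / (1.83 − 0.59) = 8.2661%
R_f = 6.66% − 0.59 × 8.2661% = 1.7830%
β_Talbot = ρ·σ_i/σ_m = 0.187 × 30.29 / 17.05 = 0.3322
E(R_Talbot) = R_f + β × MRP = 1.7830% + 0.3322 × 8.2661% = 4.53%

4.53%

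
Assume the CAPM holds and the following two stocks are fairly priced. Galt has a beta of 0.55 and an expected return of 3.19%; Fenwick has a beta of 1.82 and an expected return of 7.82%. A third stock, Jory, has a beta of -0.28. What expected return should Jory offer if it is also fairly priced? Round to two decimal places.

0.16%

MRP (SML slope) = (7.82% − 3.19%) / (1.82 − 0.55) = 4.63% / 1.27 = 3.6457%
R_f (intercept) = 3.19% − 0.55 × 3.6457% = 1.1849%
E(R_Jory) = R_f + β × MRP = 1.1849% + -0.28 × 3.6457% = 0.16%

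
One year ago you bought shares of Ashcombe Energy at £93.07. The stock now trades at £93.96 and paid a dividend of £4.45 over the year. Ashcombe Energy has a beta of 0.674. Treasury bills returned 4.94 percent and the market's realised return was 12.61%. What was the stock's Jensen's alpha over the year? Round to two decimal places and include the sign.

Realised HPR = (P1 + D1 − P0) / P0 = (93.96 + 4.45 − 93.07) / 93.07 = 5.34 / 93.07 = 5.7376%
MRP = 12.61% − 4.94% = 7.67%
CAPM required = R_f + β·MRP = 4.94% + 0.674 × 7.67% = 10.10958%
α = realised − required = 5.7376% − 10.10958% = -4.37%

-4.37%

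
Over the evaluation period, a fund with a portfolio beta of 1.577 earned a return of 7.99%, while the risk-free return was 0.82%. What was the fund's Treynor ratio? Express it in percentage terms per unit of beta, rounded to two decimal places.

Treynor = (R_P − R_f) / β_P = (7.99% − 0.82%) / 1.5770 = 7.17% / 1.5770 = 4.55%

4.55%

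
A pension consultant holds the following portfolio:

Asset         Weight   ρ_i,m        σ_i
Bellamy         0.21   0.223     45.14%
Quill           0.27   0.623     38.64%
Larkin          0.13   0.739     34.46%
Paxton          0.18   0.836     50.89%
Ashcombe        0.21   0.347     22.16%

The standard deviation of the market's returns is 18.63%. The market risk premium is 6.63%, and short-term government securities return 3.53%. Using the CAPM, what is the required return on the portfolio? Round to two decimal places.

11.07%

β_Bellamy = 0.223 × 45.14% / 18.63% = 0.5403
β_Quill = 0.623 × 38.64% / 18.63% = 1.2921
β_Larkin = 0.739 × 34.46% / 18.63% = 1.3669
β_Paxton = 0.836 × 50.89% / 18.63% = 2.2836
β_Ashcombe = 0.347 × 22.16% / 18.63% = 0.4127
β_P = Σ w_i β_i = 0.21×0.5403 + 0.27×1.2921 + 0.13×1.3669 + 0.18×2.2836 + 0.21×0.4127 = 1.1377
E(R_P) = R_f + β_P × MRP = 3.53% + 1.1377 × 6.63% = 11.07%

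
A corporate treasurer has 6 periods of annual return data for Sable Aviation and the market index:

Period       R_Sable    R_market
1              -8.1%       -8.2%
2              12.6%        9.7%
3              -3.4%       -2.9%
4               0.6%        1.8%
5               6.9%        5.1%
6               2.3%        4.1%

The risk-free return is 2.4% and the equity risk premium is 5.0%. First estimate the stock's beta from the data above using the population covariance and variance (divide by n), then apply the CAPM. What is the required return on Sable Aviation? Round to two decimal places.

Mean R_i = (-8.1 + 12.6 − 3.4 + 0.6 + 6.9 + 2.3) / 6 = 1.8167%
Mean R_m = (-8.2 + 9.7 − 2.9 + 1.8 + 5.1 + 4.1) / 6 = 1.6000%
Σ(R_i − R̄_i)(R_m − R̄_m) = 226.7600  ⇒  Cov = 226.7600 / 6 = 37.7933
Σ(R_m − R̄_m)² = 200.4400  ⇒  Var(R_m) = 200.4400 / 6 = 33.4067
β = Cov / Var(R_m) = 37.7933 / 33.4067 = 1.1313
E(R) = R_f + β × MRP = 2.4% + 1.1313 × 5.0% = 8.06%

8.06%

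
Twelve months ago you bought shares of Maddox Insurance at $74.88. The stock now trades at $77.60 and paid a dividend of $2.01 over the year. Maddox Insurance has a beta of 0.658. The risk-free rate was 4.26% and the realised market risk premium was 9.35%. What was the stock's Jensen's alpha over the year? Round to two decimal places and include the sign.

Realised HPR = (P1 + D1 − P0) / P0 = (77.60 + 2.01 − 74.88) / 74.88 = 4.73 / 74.88 = 6.3168%
CAPM required = R_f + β·MRP = 4.26% + 0.658 × 9.35% = 10.41230%
α = realised − required = 6.3168% − 10.41230% = -4.10%

-4.10%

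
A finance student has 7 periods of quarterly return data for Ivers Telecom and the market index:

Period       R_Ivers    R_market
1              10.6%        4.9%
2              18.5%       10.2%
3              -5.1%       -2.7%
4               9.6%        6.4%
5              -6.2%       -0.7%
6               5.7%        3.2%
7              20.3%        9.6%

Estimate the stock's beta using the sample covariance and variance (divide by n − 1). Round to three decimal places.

Mean R_i = (10.6 + 18.5 − 5.1 + 9.6 − 6.2 + 5.7 + 20.3) / 7 = 7.6286%
Mean R_m = (4.9 + 10.2 − 2.7 + 6.4 − 0.7 + 3.2 + 9.6) / 7 = 4.4143%
Σ(R_i − R̄_i)(R_m − R̄_m) = 297.5871  ⇒  Cov = 297.5871 / 6 = 49.5979
Σ(R_m − R̄_m)² = 142.7886  ⇒  Var(R_m) = 142.7886 / 6 = 23.7981
β = Cov / Var(R_m) = 49.5979 / 23.7981 = 2.0841

2.084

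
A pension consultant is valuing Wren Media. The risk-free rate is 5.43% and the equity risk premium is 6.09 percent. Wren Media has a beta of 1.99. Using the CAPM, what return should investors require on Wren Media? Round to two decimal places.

17.55%

E(R) = R_f + β × MRP = 5.43% + 1.99 × 6.09% = 17.55%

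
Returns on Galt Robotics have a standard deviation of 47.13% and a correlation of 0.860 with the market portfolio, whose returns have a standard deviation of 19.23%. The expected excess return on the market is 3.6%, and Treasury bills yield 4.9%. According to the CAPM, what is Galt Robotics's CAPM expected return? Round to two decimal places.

12.49%

β = ρ × σ_i / σ_m = 0.860 × 47.13% / 19.23% = 2.1077
E(R) = 4.9% + 2.1077 × 3.6% = 12.49%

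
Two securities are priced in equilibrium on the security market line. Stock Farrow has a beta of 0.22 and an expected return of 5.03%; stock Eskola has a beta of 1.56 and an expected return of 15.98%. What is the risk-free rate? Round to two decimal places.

3.23%

Both satisfy E(R) = R_f + β·MRP, so the slope of the SML is
MRP = (15.98% − 5.03%) / (1.56 − 0.22) = 10.95% / 1.34 = 8.1716%
R_f = E(R_Farrow) − β_Farrow·MRP = 5.03% − 0.22 × 8.1716% = 3.2322%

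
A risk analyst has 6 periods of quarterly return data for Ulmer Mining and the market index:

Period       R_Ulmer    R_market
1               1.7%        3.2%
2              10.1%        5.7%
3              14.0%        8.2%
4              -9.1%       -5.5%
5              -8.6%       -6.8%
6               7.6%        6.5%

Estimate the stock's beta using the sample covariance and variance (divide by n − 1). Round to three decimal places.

1.476

Mean R_i = (1.7 + 10.1 + 14.0 − 9.1 − 8.6 + 7.6) / 6 = 2.6167%
Mean R_m = (3.2 + 5.7 + 8.2 − 5.5 − 6.8 + 6.5) / 6 = 1.8833%
Σ(R_i − R̄_i)(R_m − R̄_m) = 306.1717  ⇒  Cov = 306.1717 / 5 = 61.2343
Σ(R_m − R̄_m)² = 207.4283  ⇒  Var(R_m) = 207.4283 / 5 = 41.4857
β = Cov / Var(R_m) = 61.2343 / 41.4857 = 1.4760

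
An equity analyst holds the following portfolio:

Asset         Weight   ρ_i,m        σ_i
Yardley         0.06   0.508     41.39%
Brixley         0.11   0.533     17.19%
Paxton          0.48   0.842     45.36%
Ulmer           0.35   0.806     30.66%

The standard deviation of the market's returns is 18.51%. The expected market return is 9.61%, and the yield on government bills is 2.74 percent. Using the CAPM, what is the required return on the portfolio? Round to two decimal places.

13.60%

β_Yardley = 0.508 × 41.39% / 18.51% = 1.1359
β_Brixley = 0.533 × 17.19% / 18.51% = 0.4950
β_Paxton = 0.842 × 45.36% / 18.51% = 2.0634
β_Ulmer = 0.806 × 30.66% / 18.51% = 1.3351
β_P = Σ w_i β_i = 0.06×1.1359 + 0.11×0.4950 + 0.48×2.0634 + 0.35×1.3351 = 1.5803
MRP = 9.61% − 2.74% = 6.87%
E(R_P) = R_f + β_P × MRP = 2.74% + 1.5803 × 6.87% = 13.60%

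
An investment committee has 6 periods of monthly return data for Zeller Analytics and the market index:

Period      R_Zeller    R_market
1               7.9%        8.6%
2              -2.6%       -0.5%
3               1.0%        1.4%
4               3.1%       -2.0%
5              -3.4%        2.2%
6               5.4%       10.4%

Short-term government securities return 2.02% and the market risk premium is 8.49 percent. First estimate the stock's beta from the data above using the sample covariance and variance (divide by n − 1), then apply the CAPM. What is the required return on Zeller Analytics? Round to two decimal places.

7.08%

Mean R_i = (7.9 − 2.6 + 1.0 + 3.1 − 3.4 + 5.4) / 6 = 1.9000%
Mean R_m = (8.6 − 0.5 + 1.4 − 2.0 + 2.2 + 10.4) / 6 = 3.3500%
Σ(R_i − R̄_i)(R_m − R̄_m) = 74.9300  ⇒  Cov = 74.9300 / 5 = 14.9860
Σ(R_m − R̄_m)² = 125.8350  ⇒  Var(R_m) = 125.8350 / 5 = 25.1670
β = Cov / Var(R_m) = 14.9860 / 25.1670 = 0.5955
E(R) = R_f + β × MRP = 2.02% + 0.5955 × 8.49% = 7.08%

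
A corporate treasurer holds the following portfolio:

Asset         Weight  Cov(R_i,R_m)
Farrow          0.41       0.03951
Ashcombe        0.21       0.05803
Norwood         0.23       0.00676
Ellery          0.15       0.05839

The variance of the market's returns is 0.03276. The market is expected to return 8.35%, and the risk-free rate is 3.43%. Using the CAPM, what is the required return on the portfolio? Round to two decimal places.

9.24%

β_Farrow = 0.03951 / 0.03276 = 1.2060
β_Ashcombe = 0.05803 / 0.03276 = 1.7714
β_Norwood = 0.00676 / 0.03276 = 0.2063
β_Ellery = 0.05839 / 0.03276 = 1.7824
β_P = Σ w_i β_i = 0.41×1.2060 + 0.21×1.7714 + 0.23×0.2063 + 0.15×1.7824 = 1.1813
MRP = 8.35% − 3.43% = 4.92%
E(R_P) = R_f + β_P × MRP = 3.43% + 1.1813 × 4.92% = 9.24%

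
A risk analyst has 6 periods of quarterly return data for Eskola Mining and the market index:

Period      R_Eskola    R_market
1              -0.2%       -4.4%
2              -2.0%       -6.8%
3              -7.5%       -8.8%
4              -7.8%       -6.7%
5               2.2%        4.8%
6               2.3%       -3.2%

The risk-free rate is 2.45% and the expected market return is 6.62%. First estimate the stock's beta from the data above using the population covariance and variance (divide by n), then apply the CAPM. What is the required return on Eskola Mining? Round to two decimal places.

Mean R_i = (-0.2 − 2.0 − 7.5 − 7.8 + 2.2 + 2.3) / 6 = -2.1667%
Mean R_m = (-4.4 − 6.8 − 8.8 − 6.7 + 4.8 − 3.2) / 6 = -4.1833%
Σ(R_i − R̄_i)(R_m − R̄_m) = 81.5567  ⇒  Cov = 81.5567 / 6 = 13.5928
Σ(R_m − R̄_m)² = 116.2083  ⇒  Var(R_m) = 116.2083 / 6 = 19.3681
β = Cov / Var(R_m) = 13.5928 / 19.3681 = 0.7018
MRP = 6.62% − 2.45% = 4.17%
E(R) = R_f + β × MRP = 2.45% + 0.7018 × 4.17% = 5.38%

5.38%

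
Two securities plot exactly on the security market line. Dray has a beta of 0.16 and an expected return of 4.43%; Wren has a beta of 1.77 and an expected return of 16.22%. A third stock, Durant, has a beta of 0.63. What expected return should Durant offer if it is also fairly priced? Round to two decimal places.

MRP (SML slope) = (16.22% − 4.43%) / (1.77 − 0.16) = 11.79% / 1.61 = 7.3230%
R_f (intercept) = 4.43% − 0.16 × 7.3230% = 3.2583%
E(R_Durant) = R_f + β × MRP = 3.2583% + 0.63 × 7.3230% = 7.87%

7.87%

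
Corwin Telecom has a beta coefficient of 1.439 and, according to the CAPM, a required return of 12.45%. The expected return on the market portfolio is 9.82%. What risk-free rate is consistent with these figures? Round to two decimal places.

3.83%

E(R) = R_f + β(E(R_m) − R_f) = R_f(1 − β) + β·E(R_m)
12.45% = R_f × (1 − 1.439) + 1.439 × 9.82%
12.45% = R_f × -0.439 + 14.13098%
R_f = (12.45% − 14.13098%) / -0.439 = 3.83%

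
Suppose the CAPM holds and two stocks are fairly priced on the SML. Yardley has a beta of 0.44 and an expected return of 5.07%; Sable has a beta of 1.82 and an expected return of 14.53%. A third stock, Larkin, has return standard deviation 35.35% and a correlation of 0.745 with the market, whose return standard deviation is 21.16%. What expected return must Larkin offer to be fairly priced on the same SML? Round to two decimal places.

10.59%

MRP = (14.53% − 5.07%) / (1.82 − 0.44) = 6.8551%
R_f = 5.07% − 0.44 × 6.8551% = 2.0538%
β_Larkin = ρ·σ_i/σ_m = 0.745 × 35.35 / 21.16 = 1.2446
E(R_Larkin) = R_f + β × MRP = 2.0538% + 1.2446 × 6.8551% = 10.59%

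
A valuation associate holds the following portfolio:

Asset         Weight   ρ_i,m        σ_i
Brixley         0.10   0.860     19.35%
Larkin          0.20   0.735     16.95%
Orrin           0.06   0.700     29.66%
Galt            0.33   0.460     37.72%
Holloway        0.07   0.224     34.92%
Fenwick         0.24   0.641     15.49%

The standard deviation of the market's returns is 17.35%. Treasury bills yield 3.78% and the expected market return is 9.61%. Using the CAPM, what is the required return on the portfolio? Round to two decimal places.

β_Brixley = 0.860 × 19.35% / 17.35% = 0.9591
β_Larkin = 0.735 × 16.95% / 17.35% = 0.7181
β_Orrin = 0.700 × 29.66% / 17.35% = 1.1967
β_Galt = 0.460 × 37.72% / 17.35% = 1.0001
β_Holloway = 0.224 × 34.92% / 17.35% = 0.4508
β_Fenwick = 0.641 × 15.49% / 17.35% = 0.5723
β_P = Σ w_i β_i = 0.10×0.9591 + 0.20×0.7181 + 0.06×1.1967 + 0.33×1.0001 + 0.07×0.4508 + 0.24×0.5723 = 0.8103
MRP = 9.61% − 3.78% = 5.83%
E(R_P) = R_f + β_P × MRP = 3.78% + 0.8103 × 5.83% = 8.50%

8.50%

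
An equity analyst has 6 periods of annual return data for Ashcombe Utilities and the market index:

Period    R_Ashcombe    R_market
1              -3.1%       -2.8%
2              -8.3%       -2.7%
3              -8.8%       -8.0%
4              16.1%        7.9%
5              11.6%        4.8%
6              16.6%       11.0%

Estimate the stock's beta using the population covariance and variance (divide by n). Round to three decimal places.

1.588

Mean R_i = (-3.1 − 8.3 − 8.8 + 16.1 + 11.6 + 16.6) / 6 = 4.0167%
Mean R_m = (-2.8 − 2.7 − 8.0 + 7.9 + 4.8 + 11.0) / 6 = 1.7000%
Σ(R_i − R̄_i)(R_m − R̄_m) = 425.9900  ⇒  Cov = 425.9900 / 6 = 70.9983
Σ(R_m − R̄_m)² = 268.2400  ⇒  Var(R_m) = 268.2400 / 6 = 44.7067
β = Cov / Var(R_m) = 70.9983 / 44.7067 = 1.5881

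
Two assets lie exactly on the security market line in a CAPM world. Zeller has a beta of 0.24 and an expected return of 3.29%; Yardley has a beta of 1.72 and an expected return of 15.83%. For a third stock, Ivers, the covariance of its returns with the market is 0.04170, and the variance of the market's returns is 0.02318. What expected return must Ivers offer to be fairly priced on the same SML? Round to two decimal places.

16.50%

MRP = (15.83% − 3.29%) / (1.72 − 0.24) = 8.4730%
R_f = 3.29% − 0.24 × 8.4730% = 1.2565%
β_Ivers = Cov / Var(R_m) = 0.04170 / 0.02318 = 1.7990
E(R_Ivers) = R_f + β × MRP = 1.2565% + 1.7990 × 8.4730% = 16.50%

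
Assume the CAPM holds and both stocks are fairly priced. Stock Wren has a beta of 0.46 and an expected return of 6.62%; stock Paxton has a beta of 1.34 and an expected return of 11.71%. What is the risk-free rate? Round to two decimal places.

Both satisfy E(R) = R_f + β·MRP, so the slope of the SML is
MRP = (11.71% − 6.62%) / (1.34 − 0.46) = 5.09% / 0.88 = 5.7841%
R_f = E(R_Wren) − β_Wren·MRP = 6.62% − 0.46 × 5.7841% = 3.9593%

3.96%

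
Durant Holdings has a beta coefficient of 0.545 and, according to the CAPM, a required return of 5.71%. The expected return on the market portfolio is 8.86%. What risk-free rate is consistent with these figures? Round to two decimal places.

1.94%

E(R) = R_f + β(E(R_m) − R_f) = R_f(1 − β) + β·E(R_m)
5.71% = R_f × (1 − 0.545) + 0.545 × 8.86%
5.71% = R_f × 0.455 + 4.82870%
R_f = (5.71% − 4.82870%) / 0.455 = 1.94%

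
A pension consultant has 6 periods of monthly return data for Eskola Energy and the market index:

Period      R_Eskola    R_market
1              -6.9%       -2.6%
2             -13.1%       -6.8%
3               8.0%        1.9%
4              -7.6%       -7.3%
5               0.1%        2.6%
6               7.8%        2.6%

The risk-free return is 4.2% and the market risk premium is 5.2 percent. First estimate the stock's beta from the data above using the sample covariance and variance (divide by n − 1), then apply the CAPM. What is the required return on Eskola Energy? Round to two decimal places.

Mean R_i = (-6.9 − 13.1 + 8.0 − 7.6 + 0.1 + 7.8) / 6 = -1.9500%
Mean R_m = (-2.6 − 6.8 + 1.9 − 7.3 + 2.6 + 2.6) / 6 = -1.6000%
Σ(R_i − R̄_i)(R_m − R̄_m) = 179.5200  ⇒  Cov = 179.5200 / 5 = 35.9040
Σ(R_m − R̄_m)² = 108.0600  ⇒  Var(R_m) = 108.0600 / 5 = 21.6120
β = Cov / Var(R_m) = 35.9040 / 21.6120 = 1.6613
E(R) = R_f + β × MRP = 4.2% + 1.6613 × 5.2% = 12.84%

12.84%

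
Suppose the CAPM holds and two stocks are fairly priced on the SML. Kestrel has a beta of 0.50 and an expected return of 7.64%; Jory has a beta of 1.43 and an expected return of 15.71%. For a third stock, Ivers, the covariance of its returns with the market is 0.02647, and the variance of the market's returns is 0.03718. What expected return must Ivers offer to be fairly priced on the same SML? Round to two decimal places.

MRP = (15.71% − 7.64%) / (1.43 − 0.50) = 8.6774%
R_f = 7.64% − 0.50 × 8.6774% = 3.3013%
β_Ivers = Cov / Var(R_m) = 0.02647 / 0.03718 = 0.7119
E(R_Ivers) = R_f + β × MRP = 3.3013% + 0.7119 × 8.6774% = 9.48%

9.48%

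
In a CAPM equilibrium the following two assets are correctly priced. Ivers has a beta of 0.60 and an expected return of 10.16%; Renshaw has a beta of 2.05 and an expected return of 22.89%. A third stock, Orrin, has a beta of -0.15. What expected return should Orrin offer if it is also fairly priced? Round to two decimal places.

3.58%

MRP (SML slope) = (22.89% − 10.16%) / (2.05 − 0.60) = 12.73% / 1.45 = 8.7793%
R_f (intercept) = 10.16% − 0.60 × 8.7793% = 4.8924%
E(R_Orrin) = R_f + β × MRP = 4.8924% + -0.15 × 8.7793% = 3.58%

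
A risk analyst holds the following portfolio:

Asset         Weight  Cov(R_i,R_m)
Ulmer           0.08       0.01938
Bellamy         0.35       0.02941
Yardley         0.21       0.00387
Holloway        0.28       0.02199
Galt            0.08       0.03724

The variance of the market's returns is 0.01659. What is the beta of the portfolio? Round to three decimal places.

β_Ulmer = 0.01938 / 0.01659 = 1.1682
β_Bellamy = 0.02941 / 0.01659 = 1.7728
β_Yardley = 0.00387 / 0.01659 = 0.2333
β_Holloway = 0.02199 / 0.01659 = 1.3255
β_Galt = 0.03724 / 0.01659 = 2.2447
β_P = Σ w_i β_i = 0.08×1.1682 + 0.35×1.7728 + 0.21×0.2333 + 0.28×1.3255 + 0.08×2.2447 = 1.3136

1.314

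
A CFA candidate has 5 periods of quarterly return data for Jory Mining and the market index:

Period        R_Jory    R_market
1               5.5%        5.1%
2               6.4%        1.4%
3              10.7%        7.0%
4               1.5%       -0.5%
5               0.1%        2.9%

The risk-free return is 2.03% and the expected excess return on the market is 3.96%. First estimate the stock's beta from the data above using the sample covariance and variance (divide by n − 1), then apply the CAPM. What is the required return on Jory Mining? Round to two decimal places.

Mean R_i = (5.5 + 6.4 + 10.7 + 1.5 + 0.1) / 5 = 4.8400%
Mean R_m = (5.1 + 1.4 + 7.0 − 0.5 + 2.9) / 5 = 3.1800%
Σ(R_i − R̄_i)(R_m − R̄_m) = 34.4940  ⇒  Cov = 34.4940 / 4 = 8.6235
Σ(R_m − R̄_m)² = 35.0680  ⇒  Var(R_m) = 35.0680 / 4 = 8.7670
β = Cov / Var(R_m) = 8.6235 / 8.7670 = 0.9836
E(R) = R_f + β × MRP = 2.03% + 0.9836 × 3.96% = 5.93%

5.93%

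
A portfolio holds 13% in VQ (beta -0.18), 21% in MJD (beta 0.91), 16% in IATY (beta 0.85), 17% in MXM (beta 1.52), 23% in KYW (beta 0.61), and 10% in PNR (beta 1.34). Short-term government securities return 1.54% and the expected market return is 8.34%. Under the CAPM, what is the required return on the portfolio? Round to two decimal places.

7.23%

β_P = Σ w_i β_i = 0.13×-0.18 + 0.21×0.91 + 0.16×0.85 + 0.17×1.52 + 0.23×0.61 + 0.10×1.34 = 0.8364
MRP = 8.34% − 1.54% = 6.80%
E(R_P) = R_f + β_P × MRP = 1.54% + 0.8364 × 6.80% = 7.23%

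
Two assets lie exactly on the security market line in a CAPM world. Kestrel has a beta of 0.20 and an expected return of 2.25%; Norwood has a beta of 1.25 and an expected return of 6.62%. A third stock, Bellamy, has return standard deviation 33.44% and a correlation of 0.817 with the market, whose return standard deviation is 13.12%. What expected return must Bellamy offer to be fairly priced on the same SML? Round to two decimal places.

MRP = (6.62% − 2.25%) / (1.25 − 0.20) = 4.1619%
R_f = 2.25% − 0.20 × 4.1619% = 1.4176%
β_Bellamy = ρ·σ_i/σ_m = 0.817 × 33.44 / 13.12 = 2.0824
E(R_Bellamy) = R_f + β × MRP = 1.4176% + 2.0824 × 4.1619% = 10.08%

10.08%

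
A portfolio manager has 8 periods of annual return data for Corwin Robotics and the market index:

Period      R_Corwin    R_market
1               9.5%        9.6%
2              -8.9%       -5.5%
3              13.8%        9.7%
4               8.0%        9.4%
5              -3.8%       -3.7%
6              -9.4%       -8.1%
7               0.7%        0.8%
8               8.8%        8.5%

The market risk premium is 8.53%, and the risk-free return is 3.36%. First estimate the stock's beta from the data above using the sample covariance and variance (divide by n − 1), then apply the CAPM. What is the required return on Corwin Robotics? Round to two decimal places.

13.22%

Mean R_i = (9.5 − 8.9 + 13.8 + 8.0 − 3.8 − 9.4 + 0.7 + 8.8) / 8 = 2.3375%
Mean R_m = (9.6 − 5.5 + 9.7 + 9.4 − 3.7 − 8.1 + 0.8 + 8.5) / 8 = 2.5875%
Σ(R_i − R̄_i)(R_m − R̄_m) = 466.3838  ⇒  Cov = 466.3838 / 7 = 66.6263
Σ(R_m − R̄_m)² = 403.4888  ⇒  Var(R_m) = 403.4888 / 7 = 57.6413
β = Cov / Var(R_m) = 66.6263 / 57.6413 = 1.1559
E(R) = R_f + β × MRP = 3.36% + 1.1559 × 8.53% = 13.22%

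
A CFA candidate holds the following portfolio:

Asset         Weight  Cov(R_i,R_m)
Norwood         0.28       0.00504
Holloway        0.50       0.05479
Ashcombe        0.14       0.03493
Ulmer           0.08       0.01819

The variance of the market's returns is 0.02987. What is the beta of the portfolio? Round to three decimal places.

1.177

β_Norwood = 0.00504 / 0.02987 = 0.1687
β_Holloway = 0.05479 / 0.02987 = 1.8343
β_Ashcombe = 0.03493 / 0.02987 = 1.1694
β_Ulmer = 0.01819 / 0.02987 = 0.6090
β_P = Σ w_i β_i = 0.28×0.1687 + 0.50×1.8343 + 0.14×1.1694 + 0.08×0.6090 = 1.1768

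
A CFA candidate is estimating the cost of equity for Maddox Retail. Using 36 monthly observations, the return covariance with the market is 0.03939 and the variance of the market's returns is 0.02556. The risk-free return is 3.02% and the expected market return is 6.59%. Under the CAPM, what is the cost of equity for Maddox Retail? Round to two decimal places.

β = Cov(R_i, R_m) / Var(R_m) = 0.03939 / 0.02556 = 1.5411
MRP = 6.59% − 3.02% = 3.57%
E(R) = R_f + β × MRP = 3.02% + 1.5411 × 3.57% = 8.52%

8.52%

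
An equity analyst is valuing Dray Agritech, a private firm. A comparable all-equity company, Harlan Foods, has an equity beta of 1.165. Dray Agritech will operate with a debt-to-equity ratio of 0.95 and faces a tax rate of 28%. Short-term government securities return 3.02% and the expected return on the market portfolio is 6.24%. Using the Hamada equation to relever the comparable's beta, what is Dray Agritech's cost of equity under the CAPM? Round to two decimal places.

9.34%

β_L = β_U × [1 + (1 − t)(D/E)] = 1.165 × [1 + (1 − 0.28) × 0.95]
    = 1.165 × [1 + 0.72 × 0.95] = 1.165 × 1.6840 = 1.9619
MRP = 6.24% − 3.02% = 3.22%
E(R) = R_f + β_L × MRP = 3.02% + 1.9619 × 3.22% = 9.34%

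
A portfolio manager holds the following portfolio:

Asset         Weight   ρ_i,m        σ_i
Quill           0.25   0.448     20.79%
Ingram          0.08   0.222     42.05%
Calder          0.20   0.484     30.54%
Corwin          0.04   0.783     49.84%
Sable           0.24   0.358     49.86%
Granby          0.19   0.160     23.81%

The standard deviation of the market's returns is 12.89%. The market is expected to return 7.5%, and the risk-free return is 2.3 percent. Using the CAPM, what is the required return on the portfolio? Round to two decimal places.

7.38%

β_Quill = 0.448 × 20.79% / 12.89% = 0.7226
β_Ingram = 0.222 × 42.05% / 12.89% = 0.7242
β_Calder = 0.484 × 30.54% / 12.89% = 1.1467
β_Corwin = 0.783 × 49.84% / 12.89% = 3.0275
β_Sable = 0.358 × 49.86% / 12.89% = 1.3848
β_Granby = 0.160 × 23.81% / 12.89% = 0.2955
β_P = Σ w_i β_i = 0.25×0.7226 + 0.08×0.7242 + 0.20×1.1467 + 0.04×3.0275 + 0.24×1.3848 + 0.19×0.2955 = 0.9775
MRP = 7.5% − 2.3% = 5.20%
E(R_P) = R_f + β_P × MRP = 2.3% + 0.9775 × 5.2% = 7.38%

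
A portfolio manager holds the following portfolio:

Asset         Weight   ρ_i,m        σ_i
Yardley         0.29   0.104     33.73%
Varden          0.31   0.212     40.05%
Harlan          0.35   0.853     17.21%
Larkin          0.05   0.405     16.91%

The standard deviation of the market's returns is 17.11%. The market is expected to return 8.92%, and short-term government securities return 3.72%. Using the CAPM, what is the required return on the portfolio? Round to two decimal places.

6.49%

β_Yardley = 0.104 × 33.73% / 17.11% = 0.2050
β_Varden = 0.212 × 40.05% / 17.11% = 0.4962
β_Harlan = 0.853 × 17.21% / 17.11% = 0.8580
β_Larkin = 0.405 × 16.91% / 17.11% = 0.4003
β_P = Σ w_i β_i = 0.29×0.2050 + 0.31×0.4962 + 0.35×0.8580 + 0.05×0.4003 = 0.5336
MRP = 8.92% − 3.72% = 5.20%
E(R_P) = R_f + β_P × MRP = 3.72% + 0.5336 × 5.20% = 6.49%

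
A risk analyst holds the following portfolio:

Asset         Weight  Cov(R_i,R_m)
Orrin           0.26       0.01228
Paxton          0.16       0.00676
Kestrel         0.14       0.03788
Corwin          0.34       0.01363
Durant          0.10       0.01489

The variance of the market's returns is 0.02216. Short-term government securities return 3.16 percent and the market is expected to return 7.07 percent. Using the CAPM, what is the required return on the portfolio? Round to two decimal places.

5.93%

β_Orrin = 0.01228 / 0.02216 = 0.5542
β_Paxton = 0.00676 / 0.02216 = 0.3051
β_Kestrel = 0.03788 / 0.02216 = 1.7094
β_Corwin = 0.01363 / 0.02216 = 0.6151
β_Durant = 0.01489 / 0.02216 = 0.6719
β_P = Σ w_i β_i = 0.26×0.5542 + 0.16×0.3051 + 0.14×1.7094 + 0.34×0.6151 + 0.10×0.6719 = 0.7085
MRP = 7.07% − 3.16% = 3.91%
E(R_P) = R_f + β_P × MRP = 3.16% + 0.7085 × 3.91% = 5.93%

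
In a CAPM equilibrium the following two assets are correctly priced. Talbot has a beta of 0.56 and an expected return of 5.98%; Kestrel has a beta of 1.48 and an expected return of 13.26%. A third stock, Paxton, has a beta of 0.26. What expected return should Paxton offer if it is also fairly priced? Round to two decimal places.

MRP (SML slope) = (13.26% − 5.98%) / (1.48 − 0.56) = 7.28% / 0.92 = 7.9130%
R_f (intercept) = 5.98% − 0.56 × 7.9130% = 1.5487%
E(R_Paxton) = R_f + β × MRP = 1.5487% + 0.26 × 7.9130% = 3.61%

3.61%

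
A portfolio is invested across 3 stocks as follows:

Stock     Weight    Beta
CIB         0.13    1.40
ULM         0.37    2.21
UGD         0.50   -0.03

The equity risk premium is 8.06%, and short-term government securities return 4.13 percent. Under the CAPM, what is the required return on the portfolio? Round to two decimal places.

12.07%

β_P = Σ w_i β_i = 0.13×1.40 + 0.37×2.21 + 0.50×-0.03 = 0.9847
E(R_P) = R_f + β_P × MRP = 4.13% + 0.9847 × 8.06% = 12.07%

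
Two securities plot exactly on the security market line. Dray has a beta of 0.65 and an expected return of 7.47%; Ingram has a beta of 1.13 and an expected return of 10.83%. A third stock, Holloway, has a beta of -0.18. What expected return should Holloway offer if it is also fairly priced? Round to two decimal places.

MRP (SML slope) = (10.83% − 7.47%) / (1.13 − 0.65) = 3.36% / 0.48 = 7.0000%
R_f (intercept) = 7.47% − 0.65 × 7.0000% = 2.9200%
E(R_Holloway) = R_f + β × MRP = 2.9200% + -0.18 × 7.0000% = 1.66%

1.66%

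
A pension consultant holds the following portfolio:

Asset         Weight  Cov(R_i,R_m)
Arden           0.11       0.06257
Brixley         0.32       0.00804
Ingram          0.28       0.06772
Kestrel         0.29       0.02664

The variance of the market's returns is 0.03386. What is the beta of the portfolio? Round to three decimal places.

β_Arden = 0.06257 / 0.03386 = 1.8479
β_Brixley = 0.00804 / 0.03386 = 0.2374
β_Ingram = 0.06772 / 0.03386 = 2.0000
β_Kestrel = 0.02664 / 0.03386 = 0.7868
β_P = Σ w_i β_i = 0.11×1.8479 + 0.32×0.2374 + 0.28×2.0000 + 0.29×0.7868 = 1.0674

1.067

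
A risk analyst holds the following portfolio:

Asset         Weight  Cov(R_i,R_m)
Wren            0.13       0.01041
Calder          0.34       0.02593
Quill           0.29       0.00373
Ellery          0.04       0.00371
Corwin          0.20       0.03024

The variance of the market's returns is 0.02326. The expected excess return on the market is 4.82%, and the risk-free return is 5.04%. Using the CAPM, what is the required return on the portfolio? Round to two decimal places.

8.66%

β_Wren = 0.01041 / 0.02326 = 0.4475
β_Calder = 0.02593 / 0.02326 = 1.1148
β_Quill = 0.00373 / 0.02326 = 0.1604
β_Ellery = 0.00371 / 0.02326 = 0.1595
β_Corwin = 0.03024 / 0.02326 = 1.3001
β_P = Σ w_i β_i = 0.13×0.4475 + 0.34×1.1148 + 0.29×0.1604 + 0.04×0.1595 + 0.20×1.3001 = 0.7501
E(R_P) = R_f + β_P × MRP = 5.04% + 0.7501 × 4.82% = 8.66%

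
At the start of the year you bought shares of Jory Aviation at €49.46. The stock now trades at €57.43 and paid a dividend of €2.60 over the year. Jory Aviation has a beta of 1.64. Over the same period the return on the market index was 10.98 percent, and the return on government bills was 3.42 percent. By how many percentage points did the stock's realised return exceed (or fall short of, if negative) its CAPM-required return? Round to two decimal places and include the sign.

+5.55%

Realised HPR = (P1 + D1 − P0) / P0 = (57.43 + 2.60 − 49.46) / 49.46 = 10.57 / 49.46 = 21.3708%
MRP = 10.98% − 3.42% = 7.56%
CAPM required = R_f + β·MRP = 3.42% + 1.64 × 7.56% = 15.8184%
α = realised − required = 21.3708% − 15.8184% = +5.55%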